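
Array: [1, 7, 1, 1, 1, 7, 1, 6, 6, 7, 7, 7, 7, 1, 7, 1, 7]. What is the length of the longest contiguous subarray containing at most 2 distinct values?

add 1: window [1] (1 distinct), len 1
add 7: window [1, 7] (2 distinct), len 2
add 1: window [1, 7, 1] (2 distinct), len 3
add 1: window [1, 7, 1, 1] (2 distinct), len 4
add 1: window [1, 7, 1, 1, 1] (2 distinct), len 5
add 7: window [1, 7, 1, 1, 1, 7] (2 distinct), len 6
add 1: window [1, 7, 1, 1, 1, 7, 1] (2 distinct), len 7
add 6: window [1, 6] (2 distinct), len 2
add 6: window [1, 6, 6] (2 distinct), len 3
add 7: window [6, 6, 7] (2 distinct), len 3
add 7: window [6, 6, 7, 7] (2 distinct), len 4
add 7: window [6, 6, 7, 7, 7] (2 distinct), len 5
add 7: window [6, 6, 7, 7, 7, 7] (2 distinct), len 6
add 1: window [7, 7, 7, 7, 1] (2 distinct), len 5
add 7: window [7, 7, 7, 7, 1, 7] (2 distinct), len 6
add 1: window [7, 7, 7, 7, 1, 7, 1] (2 distinct), len 7
add 7: window [7, 7, 7, 7, 1, 7, 1, 7] (2 distinct), len 8
Longest length with ≤2 distinct: 8.

8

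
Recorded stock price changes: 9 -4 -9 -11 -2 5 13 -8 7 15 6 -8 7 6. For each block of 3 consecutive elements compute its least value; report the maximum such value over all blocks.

6

Window mins for each of the 12 positions:
[9, -4, -9] → min -9
[-4, -9, -11] → min -11
[-9, -11, -2] → min -11
[-11, -2, 5] → min -11
[-2, 5, 13] → min -2
[5, 13, -8] → min -8
[13, -8, 7] → min -8
[-8, 7, 15] → min -8
[7, 15, 6] → min 6
[15, 6, -8] → min -8
[6, -8, 7] → min -8
[-8, 7, 6] → min -8
Maximum of these is 6.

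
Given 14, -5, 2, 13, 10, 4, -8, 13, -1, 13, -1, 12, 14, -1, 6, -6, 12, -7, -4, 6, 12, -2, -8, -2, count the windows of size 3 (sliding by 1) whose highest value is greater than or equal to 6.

21

14 -5 2 → max 14  ≥ 6 ✓
-5 2 13 → max 13  ≥ 6 ✓
2 13 10 → max 13  ≥ 6 ✓
13 10 4 → max 13  ≥ 6 ✓
10 4 -8 → max 10  ≥ 6 ✓
4 -8 13 → max 13  ≥ 6 ✓
-8 13 -1 → max 13  ≥ 6 ✓
13 -1 13 → max 13  ≥ 6 ✓
-1 13 -1 → max 13  ≥ 6 ✓
13 -1 12 → max 13  ≥ 6 ✓
-1 12 14 → max 14  ≥ 6 ✓
12 14 -1 → max 14  ≥ 6 ✓
14 -1 6 → max 14  ≥ 6 ✓
-1 6 -6 → max 6  ≥ 6 ✓
6 -6 12 → max 12  ≥ 6 ✓
-6 12 -7 → max 12  ≥ 6 ✓
12 -7 -4 → max 12  ≥ 6 ✓
-7 -4 6 → max 6  ≥ 6 ✓
-4 6 12 → max 12  ≥ 6 ✓
6 12 -2 → max 12  ≥ 6 ✓
12 -2 -8 → max 12  ≥ 6 ✓
-2 -8 -2 → max -2
21 windows satisfy the condition.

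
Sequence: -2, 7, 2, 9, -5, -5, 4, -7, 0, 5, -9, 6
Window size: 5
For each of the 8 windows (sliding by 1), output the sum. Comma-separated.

-2 7 2 9 -5 → sum 11
7 2 9 -5 -5 → sum 8
2 9 -5 -5 4 → sum 5
9 -5 -5 4 -7 → sum -4
-5 -5 4 -7 0 → sum -13
-5 4 -7 0 5 → sum -3
4 -7 0 5 -9 → sum -7
-7 0 5 -9 6 → sum -5

11, 8, 5, -4, -13, -3, -7, -5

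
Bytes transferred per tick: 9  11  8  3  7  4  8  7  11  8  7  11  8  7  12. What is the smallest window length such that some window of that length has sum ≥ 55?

7

add 9: running sum 9 < 55
add 11: running sum 20 < 55
add 8: running sum 28 < 55
add 3: running sum 31 < 55
add 7: running sum 38 < 55
add 4: running sum 42 < 55
add 8: running sum 50 < 55
end 7: [9, 11, 8, 3, 7, 4, 8, 7] sum 57, len 8
end 8: [11, 8, 3, 7, 4, 8, 7, 11] sum 59, len 8
end 9: [8, 3, 7, 4, 8, 7, 11, 8] sum 56, len 8
end 10: [3, 7, 4, 8, 7, 11, 8, 7] sum 55, len 8
end 11: [4, 8, 7, 11, 8, 7, 11] sum 56, len 7
end 12: [8, 7, 11, 8, 7, 11, 8] sum 60, len 7
end 13: [7, 11, 8, 7, 11, 8, 7] sum 59, len 7
end 14: [11, 8, 7, 11, 8, 7, 12] sum 64, len 7
Shortest qualifying length: 7.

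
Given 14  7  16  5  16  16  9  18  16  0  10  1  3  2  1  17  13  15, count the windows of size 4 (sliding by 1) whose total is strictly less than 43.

7

14 7 16 5 → sum 42  < 43 ✓
7 16 5 16 → sum 44
16 5 16 16 → sum 53
5 16 16 9 → sum 46
16 16 9 18 → sum 59
16 9 18 16 → sum 59
9 18 16 0 → sum 43
18 16 0 10 → sum 44
16 0 10 1 → sum 27  < 43 ✓
0 10 1 3 → sum 14  < 43 ✓
10 1 3 2 → sum 16  < 43 ✓
1 3 2 1 → sum 7  < 43 ✓
3 2 1 17 → sum 23  < 43 ✓
2 1 17 13 → sum 33  < 43 ✓
1 17 13 15 → sum 46
7 windows satisfy the condition.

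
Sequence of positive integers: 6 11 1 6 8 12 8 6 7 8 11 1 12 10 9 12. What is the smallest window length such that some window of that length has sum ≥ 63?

add 6: running sum 6 < 63
add 11: running sum 17 < 63
add 1: running sum 18 < 63
add 6: running sum 24 < 63
add 8: running sum 32 < 63
add 12: running sum 44 < 63
add 8: running sum 52 < 63
add 6: running sum 58 < 63
add 7: shortest ending here [6, 11, 1, 6, 8, 12, 8, 6, 7] sum 65, len 9
add 8: shortest ending here [11, 1, 6, 8, 12, 8, 6, 7, 8] sum 67, len 9
add 11: shortest ending here [6, 8, 12, 8, 6, 7, 8, 11] sum 66, len 8
add 1: shortest ending here [6, 8, 12, 8, 6, 7, 8, 11, 1] sum 67, len 9
add 12: shortest ending here [12, 8, 6, 7, 8, 11, 1, 12] sum 65, len 8
add 10: shortest ending here [8, 6, 7, 8, 11, 1, 12, 10] sum 63, len 8
add 9: shortest ending here [6, 7, 8, 11, 1, 12, 10, 9] sum 64, len 8
add 12: shortest ending here [8, 11, 1, 12, 10, 9, 12] sum 63, len 7
Shortest qualifying length: 7.

7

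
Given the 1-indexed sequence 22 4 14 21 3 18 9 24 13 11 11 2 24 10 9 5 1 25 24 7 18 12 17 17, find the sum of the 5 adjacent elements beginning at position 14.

Elements at indices 14..18: 10, 9, 5, 1, 25
sum(10, 9, 5, 1, 25) = 50

50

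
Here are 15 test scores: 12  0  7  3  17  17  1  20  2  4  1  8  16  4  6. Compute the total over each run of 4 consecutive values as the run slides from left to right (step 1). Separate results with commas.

Sliding a size-4 window across the 15 values:
[12, 0, 7, 3] → sum 22
[0, 7, 3, 17] → sum 27
[7, 3, 17, 17] → sum 44
[3, 17, 17, 1] → sum 38
[17, 17, 1, 20] → sum 55
[17, 1, 20, 2] → sum 40
[1, 20, 2, 4] → sum 27
[20, 2, 4, 1] → sum 27
[2, 4, 1, 8] → sum 15
[4, 1, 8, 16] → sum 29
[1, 8, 16, 4] → sum 29
[8, 16, 4, 6] → sum 34

22, 27, 44, 38, 55, 40, 27, 27, 15, 29, 29, 34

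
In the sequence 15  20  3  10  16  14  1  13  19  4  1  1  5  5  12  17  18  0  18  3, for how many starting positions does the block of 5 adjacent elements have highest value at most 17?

15 20 3 10 16 → max 20
20 3 10 16 14 → max 20
3 10 16 14 1 → max 16  ≤ 17 ✓
10 16 14 1 13 → max 16  ≤ 17 ✓
16 14 1 13 19 → max 19
14 1 13 19 4 → max 19
1 13 19 4 1 → max 19
13 19 4 1 1 → max 19
19 4 1 1 5 → max 19
4 1 1 5 5 → max 5  ≤ 17 ✓
1 1 5 5 12 → max 12  ≤ 17 ✓
1 5 5 12 17 → max 17  ≤ 17 ✓
5 5 12 17 18 → max 18
5 12 17 18 0 → max 18
12 17 18 0 18 → max 18
17 18 0 18 3 → max 18
5 windows satisfy the condition.

5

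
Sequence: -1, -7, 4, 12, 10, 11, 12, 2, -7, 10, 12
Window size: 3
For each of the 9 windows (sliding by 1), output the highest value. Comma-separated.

4, 12, 12, 12, 12, 12, 12, 10, 12

[-1, -7, 4] → max 4
[-7, 4, 12] → max 12
[4, 12, 10] → max 12
[12, 10, 11] → max 12
[10, 11, 12] → max 12
[11, 12, 2] → max 12
[12, 2, -7] → max 12
[2, -7, 10] → max 10
[-7, 10, 12] → max 12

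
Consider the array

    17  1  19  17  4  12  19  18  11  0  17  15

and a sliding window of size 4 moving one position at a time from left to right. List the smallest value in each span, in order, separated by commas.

1, 1, 4, 4, 4, 11, 0, 0, 0

[17, 1, 19, 17] → min 1
[1, 19, 17, 4] → min 1
[19, 17, 4, 12] → min 4
[17, 4, 12, 19] → min 4
[4, 12, 19, 18] → min 4
[12, 19, 18, 11] → min 11
[19, 18, 11, 0] → min 0
[18, 11, 0, 17] → min 0
[11, 0, 17, 15] → min 0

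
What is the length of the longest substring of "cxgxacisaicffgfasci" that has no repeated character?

[c] len 1
[c, x] len 2
[c, x, g] len 3
[g, x] len 2
[g, x, a] len 3
[g, x, a, c] len 4
[g, x, a, c, i] len 5
[g, x, a, c, i, s] len 6
[c, i, s, a] len 4
[s, a, i] len 3
[s, a, i, c] len 4
[s, a, i, c, f] len 5
[f] len 1
[f, g] len 2
[g, f] len 2
[g, f, a] len 3
[g, f, a, s] len 4
[g, f, a, s, c] len 5
[g, f, a, s, c, i] len 6
Longest all-distinct length: 6.

6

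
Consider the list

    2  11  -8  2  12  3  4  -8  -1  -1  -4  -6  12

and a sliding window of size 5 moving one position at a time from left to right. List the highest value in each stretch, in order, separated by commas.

(2, 11, -8, 2, 12) → max 12
(11, -8, 2, 12, 3) → max 12
(-8, 2, 12, 3, 4) → max 12
(2, 12, 3, 4, -8) → max 12
(12, 3, 4, -8, -1) → max 12
(3, 4, -8, -1, -1) → max 4
(4, -8, -1, -1, -4) → max 4
(-8, -1, -1, -4, -6) → max -1
(-1, -1, -4, -6, 12) → max 12

12, 12, 12, 12, 12, 4, 4, -1, 12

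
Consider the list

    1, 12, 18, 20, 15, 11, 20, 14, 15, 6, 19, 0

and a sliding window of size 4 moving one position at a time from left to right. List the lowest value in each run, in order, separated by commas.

1, 12, 11, 11, 11, 11, 6, 6, 0

Sliding a size-4 window across the 12 values:
(1, 12, 18, 20) → min 1
(12, 18, 20, 15) → min 12
(18, 20, 15, 11) → min 11
(20, 15, 11, 20) → min 11
(15, 11, 20, 14) → min 11
(11, 20, 14, 15) → min 11
(20, 14, 15, 6) → min 6
(14, 15, 6, 19) → min 6
(15, 6, 19, 0) → min 0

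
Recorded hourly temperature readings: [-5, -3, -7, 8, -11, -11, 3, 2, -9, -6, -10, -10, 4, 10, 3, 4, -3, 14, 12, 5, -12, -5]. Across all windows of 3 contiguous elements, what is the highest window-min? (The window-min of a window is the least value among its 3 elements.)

5

(-5, -3, -7) → min -7
(-3, -7, 8) → min -7
(-7, 8, -11) → min -11
(8, -11, -11) → min -11
(-11, -11, 3) → min -11
(-11, 3, 2) → min -11
(3, 2, -9) → min -9
(2, -9, -6) → min -9
(-9, -6, -10) → min -10
(-6, -10, -10) → min -10
(-10, -10, 4) → min -10
(-10, 4, 10) → min -10
(4, 10, 3) → min 3
(10, 3, 4) → min 3
(3, 4, -3) → min -3
(4, -3, 14) → min -3
(-3, 14, 12) → min -3
(14, 12, 5) → min 5
(12, 5, -12) → min -12
(5, -12, -5) → min -12
Highest of these is 5.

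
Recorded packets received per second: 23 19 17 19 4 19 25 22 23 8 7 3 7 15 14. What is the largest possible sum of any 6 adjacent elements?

Window sums for each of the 10 positions:
(23, 19, 17, 19, 4, 19) → sum 101
(19, 17, 19, 4, 19, 25) → sum 103
(17, 19, 4, 19, 25, 22) → sum 106
(19, 4, 19, 25, 22, 23) → sum 112
(4, 19, 25, 22, 23, 8) → sum 101
(19, 25, 22, 23, 8, 7) → sum 104
(25, 22, 23, 8, 7, 3) → sum 88
(22, 23, 8, 7, 3, 7) → sum 70
(23, 8, 7, 3, 7, 15) → sum 63
(8, 7, 3, 7, 15, 14) → sum 54
Largest of these is 112.

112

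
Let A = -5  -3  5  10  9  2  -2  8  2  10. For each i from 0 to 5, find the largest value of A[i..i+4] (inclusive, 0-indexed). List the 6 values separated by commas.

10, 10, 10, 10, 9, 10

-5 -3 5 10 9 → max 10
-3 5 10 9 2 → max 10
5 10 9 2 -2 → max 10
10 9 2 -2 8 → max 10
9 2 -2 8 2 → max 9
2 -2 8 2 10 → max 10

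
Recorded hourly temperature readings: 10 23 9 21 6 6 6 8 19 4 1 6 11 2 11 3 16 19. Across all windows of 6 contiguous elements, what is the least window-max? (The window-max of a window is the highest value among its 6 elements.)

11

10 23 9 21 6 6 → max 23
23 9 21 6 6 6 → max 23
9 21 6 6 6 8 → max 21
21 6 6 6 8 19 → max 21
6 6 6 8 19 4 → max 19
6 6 8 19 4 1 → max 19
6 8 19 4 1 6 → max 19
8 19 4 1 6 11 → max 19
19 4 1 6 11 2 → max 19
4 1 6 11 2 11 → max 11
1 6 11 2 11 3 → max 11
6 11 2 11 3 16 → max 16
11 2 11 3 16 19 → max 19
Least of these is 11.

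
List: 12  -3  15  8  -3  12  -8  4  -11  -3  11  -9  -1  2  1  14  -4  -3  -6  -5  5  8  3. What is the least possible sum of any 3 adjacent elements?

12 -3 15 → sum 24
-3 15 8 → sum 20
15 8 -3 → sum 20
8 -3 12 → sum 17
-3 12 -8 → sum 1
12 -8 4 → sum 8
-8 4 -11 → sum -15
4 -11 -3 → sum -10
-11 -3 11 → sum -3
-3 11 -9 → sum -1
11 -9 -1 → sum 1
-9 -1 2 → sum -8
-1 2 1 → sum 2
2 1 14 → sum 17
1 14 -4 → sum 11
14 -4 -3 → sum 7
-4 -3 -6 → sum -13
-3 -6 -5 → sum -14
-6 -5 5 → sum -6
-5 5 8 → sum 8
5 8 3 → sum 16
Least of these is -15.

-15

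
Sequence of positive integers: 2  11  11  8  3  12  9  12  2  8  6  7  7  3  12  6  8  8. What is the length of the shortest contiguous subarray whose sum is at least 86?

11

add 2: running sum 2 < 86
add 11: running sum 13 < 86
add 11: running sum 24 < 86
add 8: running sum 32 < 86
add 3: running sum 35 < 86
add 12: running sum 47 < 86
add 9: running sum 56 < 86
add 12: running sum 68 < 86
add 2: running sum 70 < 86
add 8: running sum 78 < 86
add 6: running sum 84 < 86
end 11: [11, 11, 8, 3, 12, 9, 12, 2, 8, 6, 7] sum 89, len 11
end 12: [11, 11, 8, 3, 12, 9, 12, 2, 8, 6, 7, 7] sum 96, len 12
end 13: [11, 8, 3, 12, 9, 12, 2, 8, 6, 7, 7, 3] sum 88, len 12
end 14: [8, 3, 12, 9, 12, 2, 8, 6, 7, 7, 3, 12] sum 89, len 12
end 15: [3, 12, 9, 12, 2, 8, 6, 7, 7, 3, 12, 6] sum 87, len 12
end 16: [12, 9, 12, 2, 8, 6, 7, 7, 3, 12, 6, 8] sum 92, len 12
end 17: [9, 12, 2, 8, 6, 7, 7, 3, 12, 6, 8, 8] sum 88, len 12
Shortest qualifying length: 11.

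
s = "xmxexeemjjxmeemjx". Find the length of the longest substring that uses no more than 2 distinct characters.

add x: window [x] (1 distinct), len 1
add m: window [x, m] (2 distinct), len 2
add x: window [x, m, x] (2 distinct), len 3
add e: window [x, e] (2 distinct), len 2
add x: window [x, e, x] (2 distinct), len 3
add e: window [x, e, x, e] (2 distinct), len 4
add e: window [x, e, x, e, e] (2 distinct), len 5
add m: window [e, e, m] (2 distinct), len 3
add j: window [m, j] (2 distinct), len 2
add j: window [m, j, j] (2 distinct), len 3
add x: window [j, j, x] (2 distinct), len 3
add m: window [x, m] (2 distinct), len 2
add e: window [m, e] (2 distinct), len 2
add e: window [m, e, e] (2 distinct), len 3
add m: window [m, e, e, m] (2 distinct), len 4
add j: window [m, j] (2 distinct), len 2
add x: window [j, x] (2 distinct), len 2
Longest length with ≤2 distinct: 5.

5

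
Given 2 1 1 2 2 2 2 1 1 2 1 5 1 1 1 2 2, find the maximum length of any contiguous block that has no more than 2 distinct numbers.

[2] 1 distinct, len 1
[2, 1] 2 distinct, len 2
[2, 1, 1] 2 distinct, len 3
[2, 1, 1, 2] 2 distinct, len 4
[2, 1, 1, 2, 2] 2 distinct, len 5
[2, 1, 1, 2, 2, 2] 2 distinct, len 6
[2, 1, 1, 2, 2, 2, 2] 2 distinct, len 7
[2, 1, 1, 2, 2, 2, 2, 1] 2 distinct, len 8
[2, 1, 1, 2, 2, 2, 2, 1, 1] 2 distinct, len 9
[2, 1, 1, 2, 2, 2, 2, 1, 1, 2] 2 distinct, len 10
[2, 1, 1, 2, 2, 2, 2, 1, 1, 2, 1] 2 distinct, len 11
[1, 5] 2 distinct, len 2
[1, 5, 1] 2 distinct, len 3
[1, 5, 1, 1] 2 distinct, len 4
[1, 5, 1, 1, 1] 2 distinct, len 5
[1, 1, 1, 2] 2 distinct, len 4
[1, 1, 1, 2, 2] 2 distinct, len 5
Longest length with ≤2 distinct: 11.

11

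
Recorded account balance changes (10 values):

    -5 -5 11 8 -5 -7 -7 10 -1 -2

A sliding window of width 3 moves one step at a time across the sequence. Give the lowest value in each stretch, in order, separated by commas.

-5, -5, -5, -7, -7, -7, -7, -2

[-5, -5, 11] → min -5
[-5, 11, 8] → min -5
[11, 8, -5] → min -5
[8, -5, -7] → min -7
[-5, -7, -7] → min -7
[-7, -7, 10] → min -7
[-7, 10, -1] → min -7
[10, -1, -2] → min -2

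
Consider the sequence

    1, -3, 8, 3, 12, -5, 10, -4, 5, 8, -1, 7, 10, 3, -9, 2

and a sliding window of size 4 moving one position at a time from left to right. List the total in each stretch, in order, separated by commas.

1 -3 8 3 → sum 9
-3 8 3 12 → sum 20
8 3 12 -5 → sum 18
3 12 -5 10 → sum 20
12 -5 10 -4 → sum 13
-5 10 -4 5 → sum 6
10 -4 5 8 → sum 19
-4 5 8 -1 → sum 8
5 8 -1 7 → sum 19
8 -1 7 10 → sum 24
-1 7 10 3 → sum 19
7 10 3 -9 → sum 11
10 3 -9 2 → sum 6

9, 20, 18, 20, 13, 6, 19, 8, 19, 24, 19, 11, 6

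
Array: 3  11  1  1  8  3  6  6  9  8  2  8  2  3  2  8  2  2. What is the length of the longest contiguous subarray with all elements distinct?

4

[3] len 1
[3, 11] len 2
[3, 11, 1] len 3
[1] len 1
[1, 8] len 2
[1, 8, 3] len 3
[1, 8, 3, 6] len 4
[6] len 1
[6, 9] len 2
[6, 9, 8] len 3
[6, 9, 8, 2] len 4
[2, 8] len 2
[8, 2] len 2
[8, 2, 3] len 3
[3, 2] len 2
[3, 2, 8] len 3
[8, 2] len 2
[2] len 1
Longest all-distinct length: 4.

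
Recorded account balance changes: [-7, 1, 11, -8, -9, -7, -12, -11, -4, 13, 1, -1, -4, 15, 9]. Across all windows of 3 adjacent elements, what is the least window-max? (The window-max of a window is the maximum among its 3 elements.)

-7

Window maxs for each of the 13 positions:
-7 1 11 → max 11
1 11 -8 → max 11
11 -8 -9 → max 11
-8 -9 -7 → max -7
-9 -7 -12 → max -7
-7 -12 -11 → max -7
-12 -11 -4 → max -4
-11 -4 13 → max 13
-4 13 1 → max 13
13 1 -1 → max 13
1 -1 -4 → max 1
-1 -4 15 → max 15
-4 15 9 → max 15
Least of these is -7.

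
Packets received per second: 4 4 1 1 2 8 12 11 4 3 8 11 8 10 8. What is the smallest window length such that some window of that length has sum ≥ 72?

add 4: running sum 4 < 72
add 4: running sum 8 < 72
add 1: running sum 9 < 72
add 1: running sum 10 < 72
add 2: running sum 12 < 72
add 8: running sum 20 < 72
add 12: running sum 32 < 72
add 11: running sum 43 < 72
add 4: running sum 47 < 72
add 3: running sum 50 < 72
add 8: running sum 58 < 72
add 11: running sum 69 < 72
end 12: [4, 1, 1, 2, 8, 12, 11, 4, 3, 8, 11, 8] sum 73, len 12
end 13: [8, 12, 11, 4, 3, 8, 11, 8, 10] sum 75, len 9
end 14: [12, 11, 4, 3, 8, 11, 8, 10, 8] sum 75, len 9
Shortest qualifying length: 9.

9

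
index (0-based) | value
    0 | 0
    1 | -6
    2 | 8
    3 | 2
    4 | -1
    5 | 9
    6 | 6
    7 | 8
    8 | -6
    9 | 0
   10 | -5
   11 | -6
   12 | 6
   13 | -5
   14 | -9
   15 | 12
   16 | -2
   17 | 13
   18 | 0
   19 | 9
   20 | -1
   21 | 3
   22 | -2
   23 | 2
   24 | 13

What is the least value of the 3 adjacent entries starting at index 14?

Elements at indices 14..16: -9, 12, -2
min(-9, 12, -2) = -9

-9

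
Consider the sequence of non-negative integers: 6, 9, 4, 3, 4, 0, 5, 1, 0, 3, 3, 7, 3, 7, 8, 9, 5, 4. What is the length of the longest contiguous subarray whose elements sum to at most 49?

Extend to the right; shrink from the left whenever the sum exceeds 49:
→ 6: sum 6, len 1
→ 9: sum 15, len 2
→ 4: sum 19, len 3
→ 3: sum 22, len 4
→ 4: sum 26, len 5
→ 0: sum 26, len 6
→ 5: sum 31, len 7
→ 1: sum 32, len 8
→ 0: sum 32, len 9
→ 3: sum 35, len 10
→ 3: sum 38, len 11
→ 7: sum 45, len 12
→ 3: sum 48, len 13
→ 7 (dropped 6): sum 49, len 13
→ 8 (dropped 9): sum 48, len 13
→ 9 (dropped 4, 3, 4): sum 46, len 11
→ 5 (dropped 0, 5): sum 46, len 10
→ 4 (dropped 1): sum 49, len 10
Longest length seen: 13.

13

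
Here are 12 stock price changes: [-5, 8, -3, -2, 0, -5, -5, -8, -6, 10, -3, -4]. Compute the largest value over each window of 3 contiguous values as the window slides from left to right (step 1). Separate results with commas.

-5 8 -3 → max 8
8 -3 -2 → max 8
-3 -2 0 → max 0
-2 0 -5 → max 0
0 -5 -5 → max 0
-5 -5 -8 → max -5
-5 -8 -6 → max -5
-8 -6 10 → max 10
-6 10 -3 → max 10
10 -3 -4 → max 10

8, 8, 0, 0, 0, -5, -5, 10, 10, 10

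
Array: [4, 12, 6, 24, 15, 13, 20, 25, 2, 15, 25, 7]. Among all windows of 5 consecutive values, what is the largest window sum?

Window sums for each of the 8 positions:
(4, 12, 6, 24, 15) → sum 61
(12, 6, 24, 15, 13) → sum 70
(6, 24, 15, 13, 20) → sum 78
(24, 15, 13, 20, 25) → sum 97
(15, 13, 20, 25, 2) → sum 75
(13, 20, 25, 2, 15) → sum 75
(20, 25, 2, 15, 25) → sum 87
(25, 2, 15, 25, 7) → sum 74
Largest of these is 97.

97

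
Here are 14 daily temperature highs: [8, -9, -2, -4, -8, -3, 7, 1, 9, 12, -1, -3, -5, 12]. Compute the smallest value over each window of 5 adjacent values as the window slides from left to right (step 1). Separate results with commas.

[8, -9, -2, -4, -8] → min -9
[-9, -2, -4, -8, -3] → min -9
[-2, -4, -8, -3, 7] → min -8
[-4, -8, -3, 7, 1] → min -8
[-8, -3, 7, 1, 9] → min -8
[-3, 7, 1, 9, 12] → min -3
[7, 1, 9, 12, -1] → min -1
[1, 9, 12, -1, -3] → min -3
[9, 12, -1, -3, -5] → min -5
[12, -1, -3, -5, 12] → min -5

-9, -9, -8, -8, -8, -3, -1, -3, -5, -5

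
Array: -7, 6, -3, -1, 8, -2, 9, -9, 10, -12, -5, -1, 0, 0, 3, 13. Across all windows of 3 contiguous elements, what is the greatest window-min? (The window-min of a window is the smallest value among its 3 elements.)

Window mins for each of the 14 positions:
[-7, 6, -3] → min -7
[6, -3, -1] → min -3
[-3, -1, 8] → min -3
[-1, 8, -2] → min -2
[8, -2, 9] → min -2
[-2, 9, -9] → min -9
[9, -9, 10] → min -9
[-9, 10, -12] → min -12
[10, -12, -5] → min -12
[-12, -5, -1] → min -12
[-5, -1, 0] → min -5
[-1, 0, 0] → min -1
[0, 0, 3] → min 0
[0, 3, 13] → min 0
Greatest of these is 0.

0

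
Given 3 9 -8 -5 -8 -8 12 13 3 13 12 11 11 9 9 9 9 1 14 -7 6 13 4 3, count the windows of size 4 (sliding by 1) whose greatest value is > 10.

16

[3, 9, -8, -5] → max 9
[9, -8, -5, -8] → max 9
[-8, -5, -8, -8] → max -5
[-5, -8, -8, 12] → max 12  > 10 ✓
[-8, -8, 12, 13] → max 13  > 10 ✓
[-8, 12, 13, 3] → max 13  > 10 ✓
[12, 13, 3, 13] → max 13  > 10 ✓
[13, 3, 13, 12] → max 13  > 10 ✓
[3, 13, 12, 11] → max 13  > 10 ✓
[13, 12, 11, 11] → max 13  > 10 ✓
[12, 11, 11, 9] → max 12  > 10 ✓
[11, 11, 9, 9] → max 11  > 10 ✓
[11, 9, 9, 9] → max 11  > 10 ✓
[9, 9, 9, 9] → max 9
[9, 9, 9, 1] → max 9
[9, 9, 1, 14] → max 14  > 10 ✓
[9, 1, 14, -7] → max 14  > 10 ✓
[1, 14, -7, 6] → max 14  > 10 ✓
[14, -7, 6, 13] → max 14  > 10 ✓
[-7, 6, 13, 4] → max 13  > 10 ✓
[6, 13, 4, 3] → max 13  > 10 ✓
16 windows satisfy the condition.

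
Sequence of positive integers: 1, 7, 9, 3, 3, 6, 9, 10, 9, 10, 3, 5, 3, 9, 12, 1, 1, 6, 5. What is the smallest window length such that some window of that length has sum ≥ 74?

10

add 1: running sum 1 < 74
add 7: running sum 8 < 74
add 9: running sum 17 < 74
add 3: running sum 20 < 74
add 3: running sum 23 < 74
add 6: running sum 29 < 74
add 9: running sum 38 < 74
add 10: running sum 48 < 74
add 9: running sum 57 < 74
add 10: running sum 67 < 74
add 3: running sum 70 < 74
end 11: [7, 9, 3, 3, 6, 9, 10, 9, 10, 3, 5] sum 74, len 11
end 12: [7, 9, 3, 3, 6, 9, 10, 9, 10, 3, 5, 3] sum 77, len 12
end 13: [9, 3, 3, 6, 9, 10, 9, 10, 3, 5, 3, 9] sum 79, len 12
end 14: [6, 9, 10, 9, 10, 3, 5, 3, 9, 12] sum 76, len 10
end 15: [6, 9, 10, 9, 10, 3, 5, 3, 9, 12, 1] sum 77, len 11
end 16: [6, 9, 10, 9, 10, 3, 5, 3, 9, 12, 1, 1] sum 78, len 12
end 17: [9, 10, 9, 10, 3, 5, 3, 9, 12, 1, 1, 6] sum 78, len 12
end 18: [10, 9, 10, 3, 5, 3, 9, 12, 1, 1, 6, 5] sum 74, len 12
Shortest qualifying length: 10.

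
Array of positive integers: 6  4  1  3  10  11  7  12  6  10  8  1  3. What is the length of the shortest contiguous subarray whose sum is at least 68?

9

add 6: running sum 6 < 68
add 4: running sum 10 < 68
add 1: running sum 11 < 68
add 3: running sum 14 < 68
add 10: running sum 24 < 68
add 11: running sum 35 < 68
add 7: running sum 42 < 68
add 12: running sum 54 < 68
add 6: running sum 60 < 68
add 10: shortest ending here [6, 4, 1, 3, 10, 11, 7, 12, 6, 10] sum 70, len 10
add 8: shortest ending here [1, 3, 10, 11, 7, 12, 6, 10, 8] sum 68, len 9
add 1: shortest ending here [3, 10, 11, 7, 12, 6, 10, 8, 1] sum 68, len 9
add 3: shortest ending here [10, 11, 7, 12, 6, 10, 8, 1, 3] sum 68, len 9
Shortest qualifying length: 9.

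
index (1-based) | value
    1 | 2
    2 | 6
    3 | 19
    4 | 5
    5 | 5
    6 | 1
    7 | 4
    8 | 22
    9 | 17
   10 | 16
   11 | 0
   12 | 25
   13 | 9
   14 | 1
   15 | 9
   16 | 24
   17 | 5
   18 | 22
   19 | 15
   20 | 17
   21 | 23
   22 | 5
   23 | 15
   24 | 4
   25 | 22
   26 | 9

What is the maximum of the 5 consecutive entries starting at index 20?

Elements at indices 20..24: 17, 23, 5, 15, 4
max(17, 23, 5, 15, 4) = 23

23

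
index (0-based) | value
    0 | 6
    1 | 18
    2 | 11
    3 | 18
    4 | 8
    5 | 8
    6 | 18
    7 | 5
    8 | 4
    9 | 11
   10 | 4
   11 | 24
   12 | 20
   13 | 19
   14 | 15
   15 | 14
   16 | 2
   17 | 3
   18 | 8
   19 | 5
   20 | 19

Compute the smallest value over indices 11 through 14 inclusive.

15

Elements at indices 11..14: 24, 20, 19, 15
min(24, 20, 19, 15) = 15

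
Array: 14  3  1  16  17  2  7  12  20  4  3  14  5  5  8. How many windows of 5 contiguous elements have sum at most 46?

7

(14, 3, 1, 16, 17) → sum 51
(3, 1, 16, 17, 2) → sum 39  ≤ 46 ✓
(1, 16, 17, 2, 7) → sum 43  ≤ 46 ✓
(16, 17, 2, 7, 12) → sum 54
(17, 2, 7, 12, 20) → sum 58
(2, 7, 12, 20, 4) → sum 45  ≤ 46 ✓
(7, 12, 20, 4, 3) → sum 46  ≤ 46 ✓
(12, 20, 4, 3, 14) → sum 53
(20, 4, 3, 14, 5) → sum 46  ≤ 46 ✓
(4, 3, 14, 5, 5) → sum 31  ≤ 46 ✓
(3, 14, 5, 5, 8) → sum 35  ≤ 46 ✓
7 windows satisfy the condition.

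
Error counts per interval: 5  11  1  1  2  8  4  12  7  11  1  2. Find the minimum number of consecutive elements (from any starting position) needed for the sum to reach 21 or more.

3

add 5: running sum 5 < 21
add 11: running sum 16 < 21
add 1: running sum 17 < 21
add 1: running sum 18 < 21
add 2: running sum 20 < 21
end 5: [11, 1, 1, 2, 8] sum 23, len 5
end 6: [11, 1, 1, 2, 8, 4] sum 27, len 6
end 7: [8, 4, 12] sum 24, len 3
end 8: [4, 12, 7] sum 23, len 3
end 9: [12, 7, 11] sum 30, len 3
end 10: [12, 7, 11, 1] sum 31, len 4
end 11: [7, 11, 1, 2] sum 21, len 4
Shortest qualifying length: 3.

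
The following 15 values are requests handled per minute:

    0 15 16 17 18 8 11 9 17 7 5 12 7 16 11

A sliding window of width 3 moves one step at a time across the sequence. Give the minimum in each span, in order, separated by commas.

0, 15, 16, 8, 8, 8, 9, 7, 5, 5, 5, 7, 7

(0, 15, 16) → min 0
(15, 16, 17) → min 15
(16, 17, 18) → min 16
(17, 18, 8) → min 8
(18, 8, 11) → min 8
(8, 11, 9) → min 8
(11, 9, 17) → min 9
(9, 17, 7) → min 7
(17, 7, 5) → min 5
(7, 5, 12) → min 5
(5, 12, 7) → min 5
(12, 7, 16) → min 7
(7, 16, 11) → min 7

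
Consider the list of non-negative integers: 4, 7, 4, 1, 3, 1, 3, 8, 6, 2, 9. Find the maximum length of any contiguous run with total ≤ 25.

7

add 4: [4] sum 4, len 1
add 7: [4, 7] sum 11, len 2
add 4: [4, 7, 4] sum 15, len 3
add 1: [4, 7, 4, 1] sum 16, len 4
add 3: [4, 7, 4, 1, 3] sum 19, len 5
add 1: [4, 7, 4, 1, 3, 1] sum 20, len 6
add 3: [4, 7, 4, 1, 3, 1, 3] sum 23, len 7
add 8: [4, 1, 3, 1, 3, 8] sum 20, len 6
add 6: [1, 3, 1, 3, 8, 6] sum 22, len 6
add 2: [1, 3, 1, 3, 8, 6, 2] sum 24, len 7
add 9: [8, 6, 2, 9] sum 25, len 4
Longest length seen: 7.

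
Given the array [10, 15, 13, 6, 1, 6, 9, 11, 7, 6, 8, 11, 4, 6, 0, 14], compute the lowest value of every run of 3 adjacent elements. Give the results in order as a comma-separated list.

10 15 13 → min 10
15 13 6 → min 6
13 6 1 → min 1
6 1 6 → min 1
1 6 9 → min 1
6 9 11 → min 6
9 11 7 → min 7
11 7 6 → min 6
7 6 8 → min 6
6 8 11 → min 6
8 11 4 → min 4
11 4 6 → min 4
4 6 0 → min 0
6 0 14 → min 0

10, 6, 1, 1, 1, 6, 7, 6, 6, 6, 4, 4, 0, 0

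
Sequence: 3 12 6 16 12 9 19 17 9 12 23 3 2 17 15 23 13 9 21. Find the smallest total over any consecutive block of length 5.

(3, 12, 6, 16, 12) → sum 49
(12, 6, 16, 12, 9) → sum 55
(6, 16, 12, 9, 19) → sum 62
(16, 12, 9, 19, 17) → sum 73
(12, 9, 19, 17, 9) → sum 66
(9, 19, 17, 9, 12) → sum 66
(19, 17, 9, 12, 23) → sum 80
(17, 9, 12, 23, 3) → sum 64
(9, 12, 23, 3, 2) → sum 49
(12, 23, 3, 2, 17) → sum 57
(23, 3, 2, 17, 15) → sum 60
(3, 2, 17, 15, 23) → sum 60
(2, 17, 15, 23, 13) → sum 70
(17, 15, 23, 13, 9) → sum 77
(15, 23, 13, 9, 21) → sum 81
Smallest of these is 49.

49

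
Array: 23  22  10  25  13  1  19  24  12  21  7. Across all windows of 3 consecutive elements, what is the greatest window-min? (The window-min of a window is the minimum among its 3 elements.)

12

(23, 22, 10) → min 10
(22, 10, 25) → min 10
(10, 25, 13) → min 10
(25, 13, 1) → min 1
(13, 1, 19) → min 1
(1, 19, 24) → min 1
(19, 24, 12) → min 12
(24, 12, 21) → min 12
(12, 21, 7) → min 7
Greatest of these is 12.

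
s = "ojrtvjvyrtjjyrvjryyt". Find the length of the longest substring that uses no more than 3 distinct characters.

[o] 1 distinct, len 1
[o, j] 2 distinct, len 2
[o, j, r] 3 distinct, len 3
[j, r, t] 3 distinct, len 3
[r, t, v] 3 distinct, len 3
[t, v, j] 3 distinct, len 3
[t, v, j, v] 3 distinct, len 4
[v, j, v, y] 3 distinct, len 4
[v, y, r] 3 distinct, len 3
[y, r, t] 3 distinct, len 3
[r, t, j] 3 distinct, len 3
[r, t, j, j] 3 distinct, len 4
[t, j, j, y] 3 distinct, len 4
[j, j, y, r] 3 distinct, len 4
[y, r, v] 3 distinct, len 3
[r, v, j] 3 distinct, len 3
[r, v, j, r] 3 distinct, len 4
[j, r, y] 3 distinct, len 3
[j, r, y, y] 3 distinct, len 4
[r, y, y, t] 3 distinct, len 4
Longest length with ≤3 distinct: 4.

4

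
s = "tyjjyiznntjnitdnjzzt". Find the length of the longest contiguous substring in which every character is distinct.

6

add t: [t] len 1
add y: [t, y] len 2
add j: [t, y, j] len 3
add j (repeat j, move left end past it): [j] len 1
add y: [j, y] len 2
add i: [j, y, i] len 3
add z: [j, y, i, z] len 4
add n: [j, y, i, z, n] len 5
add n (repeat n, move left end past it): [n] len 1
add t: [n, t] len 2
add j: [n, t, j] len 3
add n (repeat n, move left end past it): [t, j, n] len 3
add i: [t, j, n, i] len 4
add t (repeat t, move left end past it): [j, n, i, t] len 4
add d: [j, n, i, t, d] len 5
add n (repeat n, move left end past it): [i, t, d, n] len 4
add j: [i, t, d, n, j] len 5
add z: [i, t, d, n, j, z] len 6
add z (repeat z, move left end past it): [z] len 1
add t: [z, t] len 2
Longest all-distinct length: 6.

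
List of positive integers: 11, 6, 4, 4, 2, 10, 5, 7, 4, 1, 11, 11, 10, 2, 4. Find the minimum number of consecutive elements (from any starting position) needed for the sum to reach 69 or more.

add 11: running sum 11 < 69
add 6: running sum 17 < 69
add 4: running sum 21 < 69
add 4: running sum 25 < 69
add 2: running sum 27 < 69
add 10: running sum 37 < 69
add 5: running sum 42 < 69
add 7: running sum 49 < 69
add 4: running sum 53 < 69
add 1: running sum 54 < 69
add 11: running sum 65 < 69
add 11: shortest ending here [11, 6, 4, 4, 2, 10, 5, 7, 4, 1, 11, 11] sum 76, len 12
add 10: shortest ending here [4, 4, 2, 10, 5, 7, 4, 1, 11, 11, 10] sum 69, len 11
add 2: shortest ending here [4, 4, 2, 10, 5, 7, 4, 1, 11, 11, 10, 2] sum 71, len 12
add 4: shortest ending here [4, 2, 10, 5, 7, 4, 1, 11, 11, 10, 2, 4] sum 71, len 12
Shortest qualifying length: 11.

11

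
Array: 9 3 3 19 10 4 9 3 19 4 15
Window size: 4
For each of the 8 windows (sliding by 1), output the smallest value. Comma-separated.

3, 3, 3, 4, 3, 3, 3, 3

Sliding a size-4 window across the 11 values:
(9, 3, 3, 19) → min 3
(3, 3, 19, 10) → min 3
(3, 19, 10, 4) → min 3
(19, 10, 4, 9) → min 4
(10, 4, 9, 3) → min 3
(4, 9, 3, 19) → min 3
(9, 3, 19, 4) → min 3
(3, 19, 4, 15) → min 3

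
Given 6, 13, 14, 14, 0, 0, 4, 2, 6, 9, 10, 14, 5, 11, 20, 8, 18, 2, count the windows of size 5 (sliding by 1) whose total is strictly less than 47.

6 13 14 14 0 → sum 47
13 14 14 0 0 → sum 41  < 47 ✓
14 14 0 0 4 → sum 32  < 47 ✓
14 0 0 4 2 → sum 20  < 47 ✓
0 0 4 2 6 → sum 12  < 47 ✓
0 4 2 6 9 → sum 21  < 47 ✓
4 2 6 9 10 → sum 31  < 47 ✓
2 6 9 10 14 → sum 41  < 47 ✓
6 9 10 14 5 → sum 44  < 47 ✓
9 10 14 5 11 → sum 49
10 14 5 11 20 → sum 60
14 5 11 20 8 → sum 58
5 11 20 8 18 → sum 62
11 20 8 18 2 → sum 59
8 windows satisfy the condition.

8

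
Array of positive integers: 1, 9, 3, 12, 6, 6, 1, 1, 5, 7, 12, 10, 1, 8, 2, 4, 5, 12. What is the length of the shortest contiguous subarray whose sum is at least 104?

17

add 1: running sum 1 < 104
add 9: running sum 10 < 104
add 3: running sum 13 < 104
add 12: running sum 25 < 104
add 6: running sum 31 < 104
add 6: running sum 37 < 104
add 1: running sum 38 < 104
add 1: running sum 39 < 104
add 5: running sum 44 < 104
add 7: running sum 51 < 104
add 12: running sum 63 < 104
add 10: running sum 73 < 104
add 1: running sum 74 < 104
add 8: running sum 82 < 104
add 2: running sum 84 < 104
add 4: running sum 88 < 104
add 5: running sum 93 < 104
add 12: shortest ending here [9, 3, 12, 6, 6, 1, 1, 5, 7, 12, 10, 1, 8, 2, 4, 5, 12] sum 104, len 17
Shortest qualifying length: 17.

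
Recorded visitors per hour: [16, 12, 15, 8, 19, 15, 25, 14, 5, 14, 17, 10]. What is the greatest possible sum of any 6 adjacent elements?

Window sums for each of the 7 positions:
16 12 15 8 19 15 → sum 85
12 15 8 19 15 25 → sum 94
15 8 19 15 25 14 → sum 96
8 19 15 25 14 5 → sum 86
19 15 25 14 5 14 → sum 92
15 25 14 5 14 17 → sum 90
25 14 5 14 17 10 → sum 85
Greatest of these is 96.

96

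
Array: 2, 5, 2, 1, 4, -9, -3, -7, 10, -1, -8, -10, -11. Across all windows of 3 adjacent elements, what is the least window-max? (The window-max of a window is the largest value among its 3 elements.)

(2, 5, 2) → max 5
(5, 2, 1) → max 5
(2, 1, 4) → max 4
(1, 4, -9) → max 4
(4, -9, -3) → max 4
(-9, -3, -7) → max -3
(-3, -7, 10) → max 10
(-7, 10, -1) → max 10
(10, -1, -8) → max 10
(-1, -8, -10) → max -1
(-8, -10, -11) → max -8
Least of these is -8.

-8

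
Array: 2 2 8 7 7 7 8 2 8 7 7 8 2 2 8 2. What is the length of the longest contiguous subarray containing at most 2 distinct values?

add 2: window [2] (1 distinct), len 1
add 2: window [2, 2] (1 distinct), len 2
add 8: window [2, 2, 8] (2 distinct), len 3
add 7: window [8, 7] (2 distinct), len 2
add 7: window [8, 7, 7] (2 distinct), len 3
add 7: window [8, 7, 7, 7] (2 distinct), len 4
add 8: window [8, 7, 7, 7, 8] (2 distinct), len 5
add 2: window [8, 2] (2 distinct), len 2
add 8: window [8, 2, 8] (2 distinct), len 3
add 7: window [8, 7] (2 distinct), len 2
add 7: window [8, 7, 7] (2 distinct), len 3
add 8: window [8, 7, 7, 8] (2 distinct), len 4
add 2: window [8, 2] (2 distinct), len 2
add 2: window [8, 2, 2] (2 distinct), len 3
add 8: window [8, 2, 2, 8] (2 distinct), len 4
add 2: window [8, 2, 2, 8, 2] (2 distinct), len 5
Longest length with ≤2 distinct: 5.

5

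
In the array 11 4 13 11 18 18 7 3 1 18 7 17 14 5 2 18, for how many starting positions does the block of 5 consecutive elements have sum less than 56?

11 4 13 11 18 → sum 57
4 13 11 18 18 → sum 64
13 11 18 18 7 → sum 67
11 18 18 7 3 → sum 57
18 18 7 3 1 → sum 47  < 56 ✓
18 7 3 1 18 → sum 47  < 56 ✓
7 3 1 18 7 → sum 36  < 56 ✓
3 1 18 7 17 → sum 46  < 56 ✓
1 18 7 17 14 → sum 57
18 7 17 14 5 → sum 61
7 17 14 5 2 → sum 45  < 56 ✓
17 14 5 2 18 → sum 56
5 windows satisfy the condition.

5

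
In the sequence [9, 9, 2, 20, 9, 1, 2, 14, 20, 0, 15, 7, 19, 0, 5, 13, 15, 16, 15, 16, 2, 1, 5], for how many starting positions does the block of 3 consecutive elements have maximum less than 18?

12

9 9 2 → max 9  < 18 ✓
9 2 20 → max 20
2 20 9 → max 20
20 9 1 → max 20
9 1 2 → max 9  < 18 ✓
1 2 14 → max 14  < 18 ✓
2 14 20 → max 20
14 20 0 → max 20
20 0 15 → max 20
0 15 7 → max 15  < 18 ✓
15 7 19 → max 19
7 19 0 → max 19
19 0 5 → max 19
0 5 13 → max 13  < 18 ✓
5 13 15 → max 15  < 18 ✓
13 15 16 → max 16  < 18 ✓
15 16 15 → max 16  < 18 ✓
16 15 16 → max 16  < 18 ✓
15 16 2 → max 16  < 18 ✓
16 2 1 → max 16  < 18 ✓
2 1 5 → max 5  < 18 ✓
12 windows satisfy the condition.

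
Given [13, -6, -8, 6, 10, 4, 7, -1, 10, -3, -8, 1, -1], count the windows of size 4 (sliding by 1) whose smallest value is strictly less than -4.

6

13 -6 -8 6 → min -8  < -4 ✓
-6 -8 6 10 → min -8  < -4 ✓
-8 6 10 4 → min -8  < -4 ✓
6 10 4 7 → min 4
10 4 7 -1 → min -1
4 7 -1 10 → min -1
7 -1 10 -3 → min -3
-1 10 -3 -8 → min -8  < -4 ✓
10 -3 -8 1 → min -8  < -4 ✓
-3 -8 1 -1 → min -8  < -4 ✓
6 windows satisfy the condition.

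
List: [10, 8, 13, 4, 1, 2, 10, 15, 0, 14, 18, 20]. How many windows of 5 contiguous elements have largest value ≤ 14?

[10, 8, 13, 4, 1] → max 13  ≤ 14 ✓
[8, 13, 4, 1, 2] → max 13  ≤ 14 ✓
[13, 4, 1, 2, 10] → max 13  ≤ 14 ✓
[4, 1, 2, 10, 15] → max 15
[1, 2, 10, 15, 0] → max 15
[2, 10, 15, 0, 14] → max 15
[10, 15, 0, 14, 18] → max 18
[15, 0, 14, 18, 20] → max 20
3 windows satisfy the condition.

3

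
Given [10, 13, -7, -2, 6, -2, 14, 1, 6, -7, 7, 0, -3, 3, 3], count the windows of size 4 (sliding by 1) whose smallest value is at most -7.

7

(10, 13, -7, -2) → min -7  ≤ -7 ✓
(13, -7, -2, 6) → min -7  ≤ -7 ✓
(-7, -2, 6, -2) → min -7  ≤ -7 ✓
(-2, 6, -2, 14) → min -2
(6, -2, 14, 1) → min -2
(-2, 14, 1, 6) → min -2
(14, 1, 6, -7) → min -7  ≤ -7 ✓
(1, 6, -7, 7) → min -7  ≤ -7 ✓
(6, -7, 7, 0) → min -7  ≤ -7 ✓
(-7, 7, 0, -3) → min -7  ≤ -7 ✓
(7, 0, -3, 3) → min -3
(0, -3, 3, 3) → min -3
7 windows satisfy the condition.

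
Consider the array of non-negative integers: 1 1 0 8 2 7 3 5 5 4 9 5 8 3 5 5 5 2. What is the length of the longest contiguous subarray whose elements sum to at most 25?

7

add 1: [1] sum 1, len 1
add 1: [1, 1] sum 2, len 2
add 0: [1, 1, 0] sum 2, len 3
add 8: [1, 1, 0, 8] sum 10, len 4
add 2: [1, 1, 0, 8, 2] sum 12, len 5
add 7: [1, 1, 0, 8, 2, 7] sum 19, len 6
add 3: [1, 1, 0, 8, 2, 7, 3] sum 22, len 7
add 5: [0, 8, 2, 7, 3, 5] sum 25, len 6
add 5: [2, 7, 3, 5, 5] sum 22, len 5
add 4: [7, 3, 5, 5, 4] sum 24, len 5
add 9: [5, 5, 4, 9] sum 23, len 4
add 5: [5, 4, 9, 5] sum 23, len 4
add 8: [9, 5, 8] sum 22, len 3
add 3: [9, 5, 8, 3] sum 25, len 4
add 5: [5, 8, 3, 5] sum 21, len 4
add 5: [8, 3, 5, 5] sum 21, len 4
add 5: [3, 5, 5, 5] sum 18, len 4
add 2: [3, 5, 5, 5, 2] sum 20, len 5
Longest length seen: 7.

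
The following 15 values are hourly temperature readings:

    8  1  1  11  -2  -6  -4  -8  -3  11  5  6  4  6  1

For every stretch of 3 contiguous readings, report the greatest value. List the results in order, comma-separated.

8 1 1 → max 8
1 1 11 → max 11
1 11 -2 → max 11
11 -2 -6 → max 11
-2 -6 -4 → max -2
-6 -4 -8 → max -4
-4 -8 -3 → max -3
-8 -3 11 → max 11
-3 11 5 → max 11
11 5 6 → max 11
5 6 4 → max 6
6 4 6 → max 6
4 6 1 → max 6

8, 11, 11, 11, -2, -4, -3, 11, 11, 11, 6, 6, 6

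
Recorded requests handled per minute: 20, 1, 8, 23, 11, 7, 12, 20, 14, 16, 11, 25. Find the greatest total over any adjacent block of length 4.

66

(20, 1, 8, 23) → sum 52
(1, 8, 23, 11) → sum 43
(8, 23, 11, 7) → sum 49
(23, 11, 7, 12) → sum 53
(11, 7, 12, 20) → sum 50
(7, 12, 20, 14) → sum 53
(12, 20, 14, 16) → sum 62
(20, 14, 16, 11) → sum 61
(14, 16, 11, 25) → sum 66
Greatest of these is 66.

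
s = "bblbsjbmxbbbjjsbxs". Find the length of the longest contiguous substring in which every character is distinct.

5

[b] len 1
[b] len 1
[b, l] len 2
[l, b] len 2
[l, b, s] len 3
[l, b, s, j] len 4
[s, j, b] len 3
[s, j, b, m] len 4
[s, j, b, m, x] len 5
[m, x, b] len 3
[b] len 1
[b] len 1
[b, j] len 2
[j] len 1
[j, s] len 2
[j, s, b] len 3
[j, s, b, x] len 4
[b, x, s] len 3
Longest all-distinct length: 5.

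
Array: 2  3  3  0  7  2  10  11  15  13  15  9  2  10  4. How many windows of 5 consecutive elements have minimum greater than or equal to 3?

[2, 3, 3, 0, 7] → min 0
[3, 3, 0, 7, 2] → min 0
[3, 0, 7, 2, 10] → min 0
[0, 7, 2, 10, 11] → min 0
[7, 2, 10, 11, 15] → min 2
[2, 10, 11, 15, 13] → min 2
[10, 11, 15, 13, 15] → min 10  ≥ 3 ✓
[11, 15, 13, 15, 9] → min 9  ≥ 3 ✓
[15, 13, 15, 9, 2] → min 2
[13, 15, 9, 2, 10] → min 2
[15, 9, 2, 10, 4] → min 2
2 windows satisfy the condition.

2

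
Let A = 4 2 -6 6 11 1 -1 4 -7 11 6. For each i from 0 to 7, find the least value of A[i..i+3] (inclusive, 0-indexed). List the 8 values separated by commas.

-6, -6, -6, -1, -1, -7, -7, -7

4 2 -6 6 → min -6
2 -6 6 11 → min -6
-6 6 11 1 → min -6
6 11 1 -1 → min -1
11 1 -1 4 → min -1
1 -1 4 -7 → min -7
-1 4 -7 11 → min -7
4 -7 11 6 → min -7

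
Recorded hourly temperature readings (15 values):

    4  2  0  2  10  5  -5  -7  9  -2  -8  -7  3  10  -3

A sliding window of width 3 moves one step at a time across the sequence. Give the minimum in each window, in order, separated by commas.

[4, 2, 0] → min 0
[2, 0, 2] → min 0
[0, 2, 10] → min 0
[2, 10, 5] → min 2
[10, 5, -5] → min -5
[5, -5, -7] → min -7
[-5, -7, 9] → min -7
[-7, 9, -2] → min -7
[9, -2, -8] → min -8
[-2, -8, -7] → min -8
[-8, -7, 3] → min -8
[-7, 3, 10] → min -7
[3, 10, -3] → min -3

0, 0, 0, 2, -5, -7, -7, -7, -8, -8, -8, -7, -3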